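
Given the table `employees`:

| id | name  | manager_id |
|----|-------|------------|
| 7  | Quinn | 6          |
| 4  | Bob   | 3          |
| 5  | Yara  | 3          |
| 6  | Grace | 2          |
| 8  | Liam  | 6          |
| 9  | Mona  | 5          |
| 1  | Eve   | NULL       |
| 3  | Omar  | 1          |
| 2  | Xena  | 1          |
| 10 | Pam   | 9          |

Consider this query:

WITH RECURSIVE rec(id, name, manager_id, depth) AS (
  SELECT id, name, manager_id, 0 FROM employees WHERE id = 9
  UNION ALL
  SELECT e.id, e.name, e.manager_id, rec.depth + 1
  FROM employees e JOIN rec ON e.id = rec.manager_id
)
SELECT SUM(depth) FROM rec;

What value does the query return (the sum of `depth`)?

6

Base: id=9 (Mona), manager_id=5, depth 0.
Iteration 1: join on id=5 -> Yara (id 5, manager_id=3, depth 1).
Iteration 2: join on id=3 -> Omar (id 3, manager_id=1, depth 2).
Iteration 3: join on id=1 -> Eve (id 1, manager_id=NULL, depth 3).
Iteration 4: manager_id is NULL; no match; recursion stops.
SUM(depth) = 0 + 1 + 2 + 3 = 6.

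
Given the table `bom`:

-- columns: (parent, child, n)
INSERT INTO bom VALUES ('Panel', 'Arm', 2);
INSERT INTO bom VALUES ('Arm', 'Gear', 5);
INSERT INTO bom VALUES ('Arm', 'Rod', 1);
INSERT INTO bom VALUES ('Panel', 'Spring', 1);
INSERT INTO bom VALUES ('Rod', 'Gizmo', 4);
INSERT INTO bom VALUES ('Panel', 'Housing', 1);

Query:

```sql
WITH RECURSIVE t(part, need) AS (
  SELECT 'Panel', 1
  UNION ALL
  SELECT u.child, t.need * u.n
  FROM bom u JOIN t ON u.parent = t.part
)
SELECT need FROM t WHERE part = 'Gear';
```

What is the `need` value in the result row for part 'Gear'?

Base: (Panel, need=1).
Iteration 1: components of {Panel} -> Arm = 1*2 = 2, Housing = 1*1 = 1, Spring = 1*1 = 1.
Iteration 2: components of {Arm,Housing,Spring} -> Gear = 2*5 = 10, Rod = 2*1 = 2.
Iteration 3: components of {Gear,Rod} -> Gizmo = 2*4 = 8.
Iteration 4: no further components; recursion stops.

10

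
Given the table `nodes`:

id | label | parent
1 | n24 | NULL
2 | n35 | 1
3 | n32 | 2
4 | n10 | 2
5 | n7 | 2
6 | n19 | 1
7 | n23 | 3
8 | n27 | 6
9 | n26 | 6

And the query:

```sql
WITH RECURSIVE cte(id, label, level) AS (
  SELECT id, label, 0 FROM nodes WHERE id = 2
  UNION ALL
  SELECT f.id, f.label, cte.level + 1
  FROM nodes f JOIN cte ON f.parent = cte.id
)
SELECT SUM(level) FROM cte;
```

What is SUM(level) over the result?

5

Base: id=2 (n35) at level 0.
Iteration 1: rows with parent in {2} -> n32 (id 3, level 1), n10 (id 4, level 1), n7 (id 5, level 1).
Iteration 2: rows with parent in {3,4,5} -> n23 (id 7, level 2).
Iteration 3: no rows with parent in {7}; recursion stops.
SUM(level) = 0 + 1 + 1 + 1 + 2 = 5.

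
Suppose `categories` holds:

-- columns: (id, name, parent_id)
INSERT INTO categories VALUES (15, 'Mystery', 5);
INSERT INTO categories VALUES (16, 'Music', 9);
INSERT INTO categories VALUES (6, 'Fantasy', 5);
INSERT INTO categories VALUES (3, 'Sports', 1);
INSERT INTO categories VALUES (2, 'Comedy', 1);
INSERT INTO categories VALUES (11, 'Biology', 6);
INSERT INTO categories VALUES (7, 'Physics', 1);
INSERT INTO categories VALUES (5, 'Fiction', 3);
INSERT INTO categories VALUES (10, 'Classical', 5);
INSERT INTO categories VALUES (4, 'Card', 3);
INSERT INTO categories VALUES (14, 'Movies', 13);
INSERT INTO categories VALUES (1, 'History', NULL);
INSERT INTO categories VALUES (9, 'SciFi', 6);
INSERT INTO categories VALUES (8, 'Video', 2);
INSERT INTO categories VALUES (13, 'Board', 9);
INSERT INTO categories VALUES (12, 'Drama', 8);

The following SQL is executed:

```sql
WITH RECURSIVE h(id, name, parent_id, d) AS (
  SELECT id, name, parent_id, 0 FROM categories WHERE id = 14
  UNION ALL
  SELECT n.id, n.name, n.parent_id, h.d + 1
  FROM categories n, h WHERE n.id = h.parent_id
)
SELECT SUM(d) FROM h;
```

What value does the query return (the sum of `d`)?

Base: id=14 (Movies), parent_id=13, d 0.
Iteration 1: join on id=13 -> Board (id 13, parent_id=9, d 1).
Iteration 2: join on id=9 -> SciFi (id 9, parent_id=6, d 2).
Iteration 3: join on id=6 -> Fantasy (id 6, parent_id=5, d 3).
Iteration 4: join on id=5 -> Fiction (id 5, parent_id=3, d 4).
Iteration 5: join on id=3 -> Sports (id 3, parent_id=1, d 5).
Iteration 6: join on id=1 -> History (id 1, parent_id=NULL, d 6).
Iteration 7: parent_id is NULL; no match; recursion stops.
SUM(d) = 0 + 1 + 2 + 3 + 4 + 5 + 6 = 21.

21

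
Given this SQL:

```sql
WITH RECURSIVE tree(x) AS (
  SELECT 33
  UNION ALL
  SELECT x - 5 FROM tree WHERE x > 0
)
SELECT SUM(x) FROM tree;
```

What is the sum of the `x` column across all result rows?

Base: x=33.
Iteration 1: 33 > 0 holds -> x = 33 - 5 = 28.
Iteration 2: 28 > 0 holds -> x = 28 - 5 = 23.
Iteration 3: 23 > 0 holds -> x = 23 - 5 = 18.
Iteration 4: 18 > 0 holds -> x = 18 - 5 = 13.
Iteration 5: 13 > 0 holds -> x = 13 - 5 = 8.
Iteration 6: 8 > 0 holds -> x = 8 - 5 = 3.
Iteration 7: 3 > 0 holds -> x = 3 - 5 = -2.
Iteration 8: -2 > 0 fails; recursion stops.
SUM(x) = 33 + 28 + 23 + 18 + 13 + 8 + 3 + -2 = 124.

124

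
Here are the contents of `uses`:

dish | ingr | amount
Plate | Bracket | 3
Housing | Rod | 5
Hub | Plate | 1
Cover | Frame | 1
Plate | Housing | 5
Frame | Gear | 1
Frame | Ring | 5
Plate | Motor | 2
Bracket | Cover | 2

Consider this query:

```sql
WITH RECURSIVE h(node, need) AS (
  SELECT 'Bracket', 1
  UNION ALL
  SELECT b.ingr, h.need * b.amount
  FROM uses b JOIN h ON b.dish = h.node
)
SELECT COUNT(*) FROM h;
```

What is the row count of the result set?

5

Base: (Bracket, need=1).
Iteration 1: components of {Bracket} -> Cover = 1*2 = 2.
Iteration 2: components of {Cover} -> Frame = 2*1 = 2.
Iteration 3: components of {Frame} -> Gear = 2*1 = 2, Ring = 2*5 = 10.
Iteration 4: no further components; recursion stops.
Total rows emitted: 5.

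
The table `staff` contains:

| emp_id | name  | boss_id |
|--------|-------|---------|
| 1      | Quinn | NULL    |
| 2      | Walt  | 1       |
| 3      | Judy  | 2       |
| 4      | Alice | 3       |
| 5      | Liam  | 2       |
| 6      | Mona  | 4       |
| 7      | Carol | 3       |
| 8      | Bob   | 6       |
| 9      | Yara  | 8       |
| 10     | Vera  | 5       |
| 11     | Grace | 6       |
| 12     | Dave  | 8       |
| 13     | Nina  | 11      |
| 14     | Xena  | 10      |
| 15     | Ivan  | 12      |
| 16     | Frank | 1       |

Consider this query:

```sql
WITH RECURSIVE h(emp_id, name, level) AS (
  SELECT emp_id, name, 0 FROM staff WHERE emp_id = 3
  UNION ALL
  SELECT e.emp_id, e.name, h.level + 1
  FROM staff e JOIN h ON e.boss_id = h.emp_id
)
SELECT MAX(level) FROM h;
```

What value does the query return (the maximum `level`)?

5

Base: emp_id=3 (Judy) at level 0.
Iteration 1: rows with boss_id in {3} -> Alice (id 4, level 1), Carol (id 7, level 1).
Iteration 2: rows with boss_id in {4,7} -> Mona (id 6, level 2).
Iteration 3: rows with boss_id in {6} -> Bob (id 8, level 3), Grace (id 11, level 3).
Iteration 4: rows with boss_id in {8,11} -> Yara (id 9, level 4), Dave (id 12, level 4), Nina (id 13, level 4).
Iteration 5: rows with boss_id in {9,12,13} -> Ivan (id 15, level 5).
Iteration 6: no rows with boss_id in {15}; recursion stops.
level values: 0, 1, 1, 2, 3, 3, 4, 4, 4, 5; the maximum is 5.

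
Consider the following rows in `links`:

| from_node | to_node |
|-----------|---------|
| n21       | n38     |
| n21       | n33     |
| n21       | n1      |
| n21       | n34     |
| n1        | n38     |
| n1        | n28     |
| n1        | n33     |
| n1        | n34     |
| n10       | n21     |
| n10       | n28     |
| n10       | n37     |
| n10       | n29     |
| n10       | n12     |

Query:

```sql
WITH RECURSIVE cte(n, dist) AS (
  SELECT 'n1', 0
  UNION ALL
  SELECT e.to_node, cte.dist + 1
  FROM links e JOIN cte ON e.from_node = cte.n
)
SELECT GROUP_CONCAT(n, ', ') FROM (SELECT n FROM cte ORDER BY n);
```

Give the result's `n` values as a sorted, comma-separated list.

n1, n28, n33, n34, n38

Base: (n1, dist=0).
Iteration 1: edges from {n1} -> (n28, dist=1), (n33, dist=1), (n34, dist=1), (n38, dist=1).
Iteration 2: no outgoing edges from {n28,n33,n34,n38}; recursion stops.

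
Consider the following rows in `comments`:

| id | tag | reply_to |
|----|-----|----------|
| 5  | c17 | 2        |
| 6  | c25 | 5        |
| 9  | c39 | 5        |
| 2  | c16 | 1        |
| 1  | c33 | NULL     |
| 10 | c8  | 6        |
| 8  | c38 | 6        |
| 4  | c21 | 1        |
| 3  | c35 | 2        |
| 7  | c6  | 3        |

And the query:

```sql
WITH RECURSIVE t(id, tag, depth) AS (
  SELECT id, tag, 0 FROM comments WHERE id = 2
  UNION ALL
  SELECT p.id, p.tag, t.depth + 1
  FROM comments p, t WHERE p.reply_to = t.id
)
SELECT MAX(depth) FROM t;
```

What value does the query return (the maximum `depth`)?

Base: id=2 (c16) at depth 0.
Iteration 1: rows with reply_to in {2} -> c35 (id 3, depth 1), c17 (id 5, depth 1).
Iteration 2: rows with reply_to in {3,5} -> c25 (id 6, depth 2), c6 (id 7, depth 2), c39 (id 9, depth 2).
Iteration 3: rows with reply_to in {6,7,9} -> c38 (id 8, depth 3), c8 (id 10, depth 3).
Iteration 4: no rows with reply_to in {8,10}; recursion stops.
depth values: 0, 1, 1, 2, 2, 2, 3, 3; the maximum is 3.

3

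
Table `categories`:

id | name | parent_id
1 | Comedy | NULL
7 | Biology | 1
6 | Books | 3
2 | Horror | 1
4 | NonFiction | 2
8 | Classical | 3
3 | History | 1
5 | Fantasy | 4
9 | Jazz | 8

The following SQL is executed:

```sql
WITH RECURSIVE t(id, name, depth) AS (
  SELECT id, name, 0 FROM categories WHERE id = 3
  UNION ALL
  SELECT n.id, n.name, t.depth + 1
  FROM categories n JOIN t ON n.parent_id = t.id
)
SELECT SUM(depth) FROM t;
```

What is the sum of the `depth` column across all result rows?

4

Base: id=3 (History) at depth 0.
Iteration 1: rows with parent_id in {3} -> Books (id 6, depth 1), Classical (id 8, depth 1).
Iteration 2: rows with parent_id in {6,8} -> Jazz (id 9, depth 2).
Iteration 3: no rows with parent_id in {9}; recursion stops.
SUM(depth) = 0 + 1 + 1 + 2 = 4.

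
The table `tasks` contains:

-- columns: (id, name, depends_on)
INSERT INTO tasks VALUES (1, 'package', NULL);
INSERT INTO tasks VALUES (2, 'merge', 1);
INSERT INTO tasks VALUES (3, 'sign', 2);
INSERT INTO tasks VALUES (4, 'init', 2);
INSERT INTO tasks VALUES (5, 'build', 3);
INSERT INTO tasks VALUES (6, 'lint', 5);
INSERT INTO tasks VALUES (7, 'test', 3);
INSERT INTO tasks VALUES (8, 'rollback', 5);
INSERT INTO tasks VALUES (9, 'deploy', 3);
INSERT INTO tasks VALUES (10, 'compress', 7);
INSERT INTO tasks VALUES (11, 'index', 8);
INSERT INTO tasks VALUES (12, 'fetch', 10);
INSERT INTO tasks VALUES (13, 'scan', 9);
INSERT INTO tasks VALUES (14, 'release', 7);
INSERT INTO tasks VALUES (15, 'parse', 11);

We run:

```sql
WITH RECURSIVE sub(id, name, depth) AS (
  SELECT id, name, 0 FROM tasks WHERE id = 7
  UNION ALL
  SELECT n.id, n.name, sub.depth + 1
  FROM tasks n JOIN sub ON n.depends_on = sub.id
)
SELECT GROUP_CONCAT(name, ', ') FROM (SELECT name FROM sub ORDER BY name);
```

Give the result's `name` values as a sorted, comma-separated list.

compress, fetch, release, test

Base: id=7 (test) at depth 0.
Iteration 1: rows with depends_on in {7} -> compress (id 10, depth 1), release (id 14, depth 1).
Iteration 2: rows with depends_on in {10,14} -> fetch (id 12, depth 2).
Iteration 3: no rows with depends_on in {12}; recursion stops.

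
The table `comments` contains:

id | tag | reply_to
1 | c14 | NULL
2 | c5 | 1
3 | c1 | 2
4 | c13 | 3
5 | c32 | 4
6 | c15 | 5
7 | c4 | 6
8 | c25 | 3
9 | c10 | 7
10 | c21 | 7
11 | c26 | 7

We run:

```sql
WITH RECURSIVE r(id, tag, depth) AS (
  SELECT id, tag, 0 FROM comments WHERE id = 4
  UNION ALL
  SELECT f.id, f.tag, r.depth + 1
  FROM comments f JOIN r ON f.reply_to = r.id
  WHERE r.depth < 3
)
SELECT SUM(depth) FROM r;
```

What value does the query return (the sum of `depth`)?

6

Base: id=4 (c13) at depth 0.
Iteration 1: rows with reply_to in {4} -> c32 (id 5, depth 1).
Iteration 2: rows with reply_to in {5} -> c15 (id 6, depth 2).
Iteration 3: rows with reply_to in {6} -> c4 (id 7, depth 3).
Iteration 4: depth < 3 fails for all current rows; recursion stops.
SUM(depth) = 0 + 1 + 2 + 3 = 6.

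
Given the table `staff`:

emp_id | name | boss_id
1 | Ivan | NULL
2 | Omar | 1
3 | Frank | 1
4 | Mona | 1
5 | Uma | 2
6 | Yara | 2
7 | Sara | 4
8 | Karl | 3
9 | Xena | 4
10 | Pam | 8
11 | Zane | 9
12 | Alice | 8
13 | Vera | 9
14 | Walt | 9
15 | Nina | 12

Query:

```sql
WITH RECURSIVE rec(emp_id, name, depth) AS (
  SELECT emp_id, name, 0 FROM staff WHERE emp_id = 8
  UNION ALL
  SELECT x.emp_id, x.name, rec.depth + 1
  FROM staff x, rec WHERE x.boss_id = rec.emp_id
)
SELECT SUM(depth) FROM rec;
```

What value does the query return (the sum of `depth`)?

4

Base: emp_id=8 (Karl) at depth 0.
Iteration 1: rows with boss_id in {8} -> Pam (id 10, depth 1), Alice (id 12, depth 1).
Iteration 2: rows with boss_id in {10,12} -> Nina (id 15, depth 2).
Iteration 3: no rows with boss_id in {15}; recursion stops.
SUM(depth) = 0 + 1 + 1 + 2 = 4.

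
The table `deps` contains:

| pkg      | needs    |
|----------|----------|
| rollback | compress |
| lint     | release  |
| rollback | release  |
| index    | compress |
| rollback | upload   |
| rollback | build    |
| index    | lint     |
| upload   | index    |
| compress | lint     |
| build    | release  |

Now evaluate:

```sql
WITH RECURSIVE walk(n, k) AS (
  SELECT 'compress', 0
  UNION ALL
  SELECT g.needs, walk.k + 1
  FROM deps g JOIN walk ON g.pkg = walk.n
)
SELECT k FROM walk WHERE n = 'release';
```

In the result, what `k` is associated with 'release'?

2

Base: (compress, k=0).
Iteration 1: edges from {compress} -> (lint, k=1).
Iteration 2: edges from {lint} -> (release, k=2).
Iteration 3: no outgoing edges from {release}; recursion stops.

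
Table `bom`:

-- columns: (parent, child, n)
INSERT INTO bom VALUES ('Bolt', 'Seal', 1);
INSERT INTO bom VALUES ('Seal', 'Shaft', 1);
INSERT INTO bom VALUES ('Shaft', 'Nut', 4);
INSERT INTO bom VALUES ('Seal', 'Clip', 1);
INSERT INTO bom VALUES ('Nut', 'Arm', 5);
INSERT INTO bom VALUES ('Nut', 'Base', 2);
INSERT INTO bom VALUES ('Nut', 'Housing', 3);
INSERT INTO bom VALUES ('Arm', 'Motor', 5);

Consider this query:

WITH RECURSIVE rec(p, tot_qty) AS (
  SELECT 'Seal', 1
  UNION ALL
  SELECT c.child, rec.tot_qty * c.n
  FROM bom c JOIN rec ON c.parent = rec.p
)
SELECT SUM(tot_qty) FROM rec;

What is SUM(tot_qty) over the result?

147

Base: (Seal, tot_qty=1).
Iteration 1: components of {Seal} -> Clip = 1*1 = 1, Shaft = 1*1 = 1.
Iteration 2: components of {Clip,Shaft} -> Nut = 1*4 = 4.
Iteration 3: components of {Nut} -> Arm = 4*5 = 20, Base = 4*2 = 8, Housing = 4*3 = 12.
Iteration 4: components of {Arm,Base,Housing} -> Motor = 20*5 = 100.
Iteration 5: no further components; recursion stops.
SUM(tot_qty) = 1 + 1 + 1 + 4 + 20 + 8 + 12 + 100 = 147.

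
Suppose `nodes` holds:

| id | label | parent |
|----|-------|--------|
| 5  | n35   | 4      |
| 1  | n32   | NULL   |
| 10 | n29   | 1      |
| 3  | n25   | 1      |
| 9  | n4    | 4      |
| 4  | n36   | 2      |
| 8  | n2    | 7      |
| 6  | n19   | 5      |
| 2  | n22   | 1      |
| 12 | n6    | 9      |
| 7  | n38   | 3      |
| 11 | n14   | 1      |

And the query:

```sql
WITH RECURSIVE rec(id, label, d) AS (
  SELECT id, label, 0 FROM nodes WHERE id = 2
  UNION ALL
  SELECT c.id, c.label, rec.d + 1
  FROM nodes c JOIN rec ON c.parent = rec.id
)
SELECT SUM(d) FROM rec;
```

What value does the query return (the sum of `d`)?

11

Base: id=2 (n22) at d 0.
Iteration 1: rows with parent in {2} -> n36 (id 4, d 1).
Iteration 2: rows with parent in {4} -> n35 (id 5, d 2), n4 (id 9, d 2).
Iteration 3: rows with parent in {5,9} -> n19 (id 6, d 3), n6 (id 12, d 3).
Iteration 4: no rows with parent in {6,12}; recursion stops.
SUM(d) = 0 + 1 + 2 + 2 + 3 + 3 = 11.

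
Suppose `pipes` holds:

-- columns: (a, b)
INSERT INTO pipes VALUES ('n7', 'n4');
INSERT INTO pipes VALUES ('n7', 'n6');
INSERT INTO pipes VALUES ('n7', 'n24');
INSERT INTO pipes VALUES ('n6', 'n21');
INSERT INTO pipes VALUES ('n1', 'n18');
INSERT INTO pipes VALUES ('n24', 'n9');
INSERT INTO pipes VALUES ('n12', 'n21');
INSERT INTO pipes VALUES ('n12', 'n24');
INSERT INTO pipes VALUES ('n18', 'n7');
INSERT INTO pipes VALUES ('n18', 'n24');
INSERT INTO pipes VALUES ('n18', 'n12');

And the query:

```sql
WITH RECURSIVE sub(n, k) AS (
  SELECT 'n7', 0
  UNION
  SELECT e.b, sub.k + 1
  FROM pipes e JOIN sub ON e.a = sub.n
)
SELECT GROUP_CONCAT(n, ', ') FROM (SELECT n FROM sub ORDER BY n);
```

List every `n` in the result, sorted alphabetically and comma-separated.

n21, n24, n4, n6, n7, n9

Base: (n7, k=0).
Iteration 1: edges from {n7} -> (n24, k=1), (n4, k=1), (n6, k=1).
Iteration 2: edges from {n24,n4,n6} -> (n21, k=2), (n9, k=2).
Iteration 3: no outgoing edges from {n21,n9}; recursion stops.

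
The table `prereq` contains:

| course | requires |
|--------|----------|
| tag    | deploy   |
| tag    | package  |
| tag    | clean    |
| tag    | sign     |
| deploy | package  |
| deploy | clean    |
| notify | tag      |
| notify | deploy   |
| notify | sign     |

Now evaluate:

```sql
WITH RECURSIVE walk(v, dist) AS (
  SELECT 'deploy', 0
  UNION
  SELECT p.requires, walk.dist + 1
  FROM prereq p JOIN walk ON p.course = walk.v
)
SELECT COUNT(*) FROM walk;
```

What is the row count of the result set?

Base: (deploy, dist=0).
Iteration 1: edges from {deploy} -> (clean, dist=1), (package, dist=1).
Iteration 2: no outgoing edges from {clean,package}; recursion stops.
Total rows emitted: 3.

3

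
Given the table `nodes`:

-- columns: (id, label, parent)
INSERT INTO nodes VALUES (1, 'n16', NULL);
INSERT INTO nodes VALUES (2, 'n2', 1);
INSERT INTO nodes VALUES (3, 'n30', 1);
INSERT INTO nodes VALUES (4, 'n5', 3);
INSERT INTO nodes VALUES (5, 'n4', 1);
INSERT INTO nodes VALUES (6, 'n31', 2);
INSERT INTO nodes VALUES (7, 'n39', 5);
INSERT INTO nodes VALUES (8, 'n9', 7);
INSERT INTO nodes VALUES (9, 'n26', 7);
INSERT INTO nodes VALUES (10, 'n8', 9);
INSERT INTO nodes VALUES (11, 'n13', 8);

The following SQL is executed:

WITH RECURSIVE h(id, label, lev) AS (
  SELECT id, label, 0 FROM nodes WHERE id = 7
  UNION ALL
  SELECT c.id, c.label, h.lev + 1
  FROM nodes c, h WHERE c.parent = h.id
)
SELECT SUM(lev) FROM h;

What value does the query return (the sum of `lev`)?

Base: id=7 (n39) at lev 0.
Iteration 1: rows with parent in {7} -> n9 (id 8, lev 1), n26 (id 9, lev 1).
Iteration 2: rows with parent in {8,9} -> n8 (id 10, lev 2), n13 (id 11, lev 2).
Iteration 3: no rows with parent in {10,11}; recursion stops.
SUM(lev) = 0 + 1 + 1 + 2 + 2 = 6.

6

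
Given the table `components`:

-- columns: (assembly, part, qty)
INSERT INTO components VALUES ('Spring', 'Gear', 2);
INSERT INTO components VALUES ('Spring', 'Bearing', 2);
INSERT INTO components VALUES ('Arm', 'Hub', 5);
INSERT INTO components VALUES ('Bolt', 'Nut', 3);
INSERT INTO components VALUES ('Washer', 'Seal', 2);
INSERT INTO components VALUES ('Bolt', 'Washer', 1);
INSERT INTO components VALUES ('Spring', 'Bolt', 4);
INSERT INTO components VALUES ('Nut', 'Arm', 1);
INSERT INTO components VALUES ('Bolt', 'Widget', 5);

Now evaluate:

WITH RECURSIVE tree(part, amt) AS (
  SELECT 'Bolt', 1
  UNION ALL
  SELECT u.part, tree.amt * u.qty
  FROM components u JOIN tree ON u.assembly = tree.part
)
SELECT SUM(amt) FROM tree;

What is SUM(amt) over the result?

Base: (Bolt, amt=1).
Iteration 1: components of {Bolt} -> Nut = 1*3 = 3, Washer = 1*1 = 1, Widget = 1*5 = 5.
Iteration 2: components of {Nut,Washer,Widget} -> Arm = 3*1 = 3, Seal = 1*2 = 2.
Iteration 3: components of {Arm,Seal} -> Hub = 3*5 = 15.
Iteration 4: no further components; recursion stops.
SUM(amt) = 1 + 5 + 3 + 1 + 3 + 2 + 15 = 30.

30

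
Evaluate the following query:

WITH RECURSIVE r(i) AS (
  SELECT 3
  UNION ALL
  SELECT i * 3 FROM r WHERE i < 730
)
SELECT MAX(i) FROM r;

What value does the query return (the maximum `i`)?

Base: i=3.
Iteration 1: 3 < 730 holds -> i = 3 * 3 = 9.
Iteration 2: 9 < 730 holds -> i = 9 * 3 = 27.
Iteration 3: 27 < 730 holds -> i = 27 * 3 = 81.
Iteration 4: 81 < 730 holds -> i = 81 * 3 = 243.
Iteration 5: 243 < 730 holds -> i = 243 * 3 = 729.
Iteration 6: 729 < 730 holds -> i = 729 * 3 = 2187.
Iteration 7: 2187 < 730 fails; recursion stops.
i values: 3, 9, 27, 81, 243, 729, 2187; the maximum is 2187.

2187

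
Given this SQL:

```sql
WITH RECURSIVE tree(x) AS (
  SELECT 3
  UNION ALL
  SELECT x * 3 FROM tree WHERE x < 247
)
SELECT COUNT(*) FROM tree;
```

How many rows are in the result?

6

Base: x=3.
Iteration 1: 3 < 247 holds -> x = 3 * 3 = 9.
Iteration 2: 9 < 247 holds -> x = 9 * 3 = 27.
Iteration 3: 27 < 247 holds -> x = 27 * 3 = 81.
Iteration 4: 81 < 247 holds -> x = 81 * 3 = 243.
Iteration 5: 243 < 247 holds -> x = 243 * 3 = 729.
Iteration 6: 729 < 247 fails; recursion stops.
Total rows emitted: 6.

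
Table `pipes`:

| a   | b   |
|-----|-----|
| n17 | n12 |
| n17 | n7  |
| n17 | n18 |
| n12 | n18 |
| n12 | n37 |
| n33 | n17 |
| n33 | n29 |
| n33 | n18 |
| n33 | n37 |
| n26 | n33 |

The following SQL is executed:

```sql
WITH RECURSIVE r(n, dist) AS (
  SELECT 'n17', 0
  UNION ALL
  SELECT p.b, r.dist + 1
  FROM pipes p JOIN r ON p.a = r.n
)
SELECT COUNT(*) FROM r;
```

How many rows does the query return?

Base: (n17, dist=0).
Iteration 1: edges from {n17} -> (n12, dist=1), (n18, dist=1), (n7, dist=1).
Iteration 2: edges from {n12,n18,n7} -> (n18, dist=2), (n37, dist=2).
Iteration 3: no outgoing edges from {n18,n37}; recursion stops.
Total rows emitted: 6.

6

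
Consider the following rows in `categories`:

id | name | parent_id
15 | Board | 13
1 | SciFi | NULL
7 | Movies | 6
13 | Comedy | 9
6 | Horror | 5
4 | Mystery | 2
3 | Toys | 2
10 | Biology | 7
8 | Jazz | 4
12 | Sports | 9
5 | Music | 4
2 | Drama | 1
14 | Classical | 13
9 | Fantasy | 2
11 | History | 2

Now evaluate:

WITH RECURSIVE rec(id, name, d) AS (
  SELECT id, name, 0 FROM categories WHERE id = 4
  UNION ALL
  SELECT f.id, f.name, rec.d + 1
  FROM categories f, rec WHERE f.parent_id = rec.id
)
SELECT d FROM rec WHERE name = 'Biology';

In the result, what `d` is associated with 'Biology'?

Base: id=4 (Mystery) at d 0.
Iteration 1: rows with parent_id in {4} -> Music (id 5, d 1), Jazz (id 8, d 1).
Iteration 2: rows with parent_id in {5,8} -> Horror (id 6, d 2).
Iteration 3: rows with parent_id in {6} -> Movies (id 7, d 3).
Iteration 4: rows with parent_id in {7} -> Biology (id 10, d 4).
Iteration 5: no rows with parent_id in {10}; recursion stops.

4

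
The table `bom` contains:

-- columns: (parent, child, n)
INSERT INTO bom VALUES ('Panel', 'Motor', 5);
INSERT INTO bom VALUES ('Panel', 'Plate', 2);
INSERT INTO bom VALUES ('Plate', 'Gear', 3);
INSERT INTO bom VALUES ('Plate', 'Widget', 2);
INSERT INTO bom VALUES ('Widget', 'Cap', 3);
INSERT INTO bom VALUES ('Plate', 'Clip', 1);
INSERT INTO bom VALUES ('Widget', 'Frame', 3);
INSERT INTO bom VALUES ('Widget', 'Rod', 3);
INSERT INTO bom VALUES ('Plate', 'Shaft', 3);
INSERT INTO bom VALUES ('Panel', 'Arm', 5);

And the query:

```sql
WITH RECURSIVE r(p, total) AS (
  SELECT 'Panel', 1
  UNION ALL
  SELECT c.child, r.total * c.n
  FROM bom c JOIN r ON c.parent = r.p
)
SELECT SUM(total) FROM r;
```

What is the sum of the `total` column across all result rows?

67

Base: (Panel, total=1).
Iteration 1: components of {Panel} -> Arm = 1*5 = 5, Motor = 1*5 = 5, Plate = 1*2 = 2.
Iteration 2: components of {Arm,Motor,Plate} -> Clip = 2*1 = 2, Gear = 2*3 = 6, Shaft = 2*3 = 6, Widget = 2*2 = 4.
Iteration 3: components of {Clip,Gear,Shaft,Widget} -> Cap = 4*3 = 12, Frame = 4*3 = 12, Rod = 4*3 = 12.
Iteration 4: no further components; recursion stops.
SUM(total) = 1 + 5 + 2 + 5 + 6 + 4 + 2 + 6 + 12 + 12 + 12 = 67.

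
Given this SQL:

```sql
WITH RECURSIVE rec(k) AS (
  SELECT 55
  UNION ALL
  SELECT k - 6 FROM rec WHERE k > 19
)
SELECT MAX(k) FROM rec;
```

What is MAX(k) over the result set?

Base: k=55.
Iteration 1: 55 > 19 holds -> k = 55 - 6 = 49.
Iteration 2: 49 > 19 holds -> k = 49 - 6 = 43.
Iteration 3: 43 > 19 holds -> k = 43 - 6 = 37.
Iteration 4: 37 > 19 holds -> k = 37 - 6 = 31.
Iteration 5: 31 > 19 holds -> k = 31 - 6 = 25.
Iteration 6: 25 > 19 holds -> k = 25 - 6 = 19.
Iteration 7: 19 > 19 fails; recursion stops.
k values: 55, 49, 43, 37, 31, 25, 19; the maximum is 55.

55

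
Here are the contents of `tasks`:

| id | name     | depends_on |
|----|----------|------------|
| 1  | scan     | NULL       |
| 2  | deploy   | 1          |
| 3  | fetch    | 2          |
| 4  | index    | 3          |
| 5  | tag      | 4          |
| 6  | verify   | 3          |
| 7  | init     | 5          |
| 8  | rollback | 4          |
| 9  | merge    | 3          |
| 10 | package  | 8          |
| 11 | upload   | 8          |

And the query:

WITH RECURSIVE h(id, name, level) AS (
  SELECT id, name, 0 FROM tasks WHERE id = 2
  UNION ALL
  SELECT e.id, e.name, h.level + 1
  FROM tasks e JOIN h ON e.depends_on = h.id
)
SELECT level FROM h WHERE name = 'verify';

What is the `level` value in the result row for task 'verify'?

2

Base: id=2 (deploy) at level 0.
Iteration 1: rows with depends_on in {2} -> fetch (id 3, level 1).
Iteration 2: rows with depends_on in {3} -> index (id 4, level 2), verify (id 6, level 2), merge (id 9, level 2).
Iteration 3: rows with depends_on in {4,6,9} -> tag (id 5, level 3), rollback (id 8, level 3).
Iteration 4: rows with depends_on in {5,8} -> init (id 7, level 4), package (id 10, level 4), upload (id 11, level 4).
Iteration 5: no rows with depends_on in {7,10,11}; recursion stops.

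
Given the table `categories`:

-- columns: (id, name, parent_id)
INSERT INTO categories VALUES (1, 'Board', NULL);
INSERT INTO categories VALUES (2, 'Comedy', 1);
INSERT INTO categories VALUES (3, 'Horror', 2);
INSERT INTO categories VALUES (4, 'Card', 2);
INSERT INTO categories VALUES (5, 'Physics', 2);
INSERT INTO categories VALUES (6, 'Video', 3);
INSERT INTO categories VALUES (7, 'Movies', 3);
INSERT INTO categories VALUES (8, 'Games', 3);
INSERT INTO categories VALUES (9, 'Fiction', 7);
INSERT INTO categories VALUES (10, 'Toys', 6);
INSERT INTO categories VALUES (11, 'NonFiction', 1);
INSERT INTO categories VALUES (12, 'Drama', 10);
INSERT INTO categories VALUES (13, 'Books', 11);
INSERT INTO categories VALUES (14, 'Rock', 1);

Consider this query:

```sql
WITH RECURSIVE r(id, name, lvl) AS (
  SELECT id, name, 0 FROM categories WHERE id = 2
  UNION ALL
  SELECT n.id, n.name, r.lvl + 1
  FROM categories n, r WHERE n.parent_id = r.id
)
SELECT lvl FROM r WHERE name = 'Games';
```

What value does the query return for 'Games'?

2

Base: id=2 (Comedy) at lvl 0.
Iteration 1: rows with parent_id in {2} -> Horror (id 3, lvl 1), Card (id 4, lvl 1), Physics (id 5, lvl 1).
Iteration 2: rows with parent_id in {3,4,5} -> Video (id 6, lvl 2), Movies (id 7, lvl 2), Games (id 8, lvl 2).
Iteration 3: rows with parent_id in {6,7,8} -> Fiction (id 9, lvl 3), Toys (id 10, lvl 3).
Iteration 4: rows with parent_id in {9,10} -> Drama (id 12, lvl 4).
Iteration 5: no rows with parent_id in {12}; recursion stops.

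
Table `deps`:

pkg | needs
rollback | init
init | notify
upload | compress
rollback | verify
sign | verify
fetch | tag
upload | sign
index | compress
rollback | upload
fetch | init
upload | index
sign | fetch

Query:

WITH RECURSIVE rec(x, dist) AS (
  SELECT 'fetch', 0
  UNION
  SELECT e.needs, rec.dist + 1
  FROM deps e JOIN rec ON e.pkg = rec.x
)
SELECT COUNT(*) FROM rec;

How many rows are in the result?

4

Base: (fetch, dist=0).
Iteration 1: edges from {fetch} -> (init, dist=1), (tag, dist=1).
Iteration 2: edges from {init,tag} -> (notify, dist=2).
Iteration 3: no outgoing edges from {notify}; recursion stops.
Total rows emitted: 4.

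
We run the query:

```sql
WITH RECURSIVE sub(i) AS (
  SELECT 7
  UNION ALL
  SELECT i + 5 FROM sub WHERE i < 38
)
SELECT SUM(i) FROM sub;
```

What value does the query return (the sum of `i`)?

Base: i=7.
Iteration 1: 7 < 38 holds -> i = 7 + 5 = 12.
Iteration 2: 12 < 38 holds -> i = 12 + 5 = 17.
Iteration 3: 17 < 38 holds -> i = 17 + 5 = 22.
Iteration 4: 22 < 38 holds -> i = 22 + 5 = 27.
Iteration 5: 27 < 38 holds -> i = 27 + 5 = 32.
Iteration 6: 32 < 38 holds -> i = 32 + 5 = 37.
Iteration 7: 37 < 38 holds -> i = 37 + 5 = 42.
Iteration 8: 42 < 38 fails; recursion stops.
SUM(i) = 7 + 12 + 17 + 22 + 27 + 32 + 37 + 42 = 196.

196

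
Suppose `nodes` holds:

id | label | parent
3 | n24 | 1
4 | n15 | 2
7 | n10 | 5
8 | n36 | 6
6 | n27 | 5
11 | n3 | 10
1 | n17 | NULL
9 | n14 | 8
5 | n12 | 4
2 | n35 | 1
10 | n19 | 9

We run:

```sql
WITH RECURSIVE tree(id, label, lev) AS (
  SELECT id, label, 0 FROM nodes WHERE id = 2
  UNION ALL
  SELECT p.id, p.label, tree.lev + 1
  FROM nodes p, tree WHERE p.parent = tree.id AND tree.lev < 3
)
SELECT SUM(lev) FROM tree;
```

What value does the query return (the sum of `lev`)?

Base: id=2 (n35) at lev 0.
Iteration 1: rows with parent in {2} -> n15 (id 4, lev 1).
Iteration 2: rows with parent in {4} -> n12 (id 5, lev 2).
Iteration 3: rows with parent in {5} -> n27 (id 6, lev 3), n10 (id 7, lev 3).
Iteration 4: lev < 3 fails for all current rows; recursion stops.
SUM(lev) = 0 + 1 + 2 + 3 + 3 = 9.

9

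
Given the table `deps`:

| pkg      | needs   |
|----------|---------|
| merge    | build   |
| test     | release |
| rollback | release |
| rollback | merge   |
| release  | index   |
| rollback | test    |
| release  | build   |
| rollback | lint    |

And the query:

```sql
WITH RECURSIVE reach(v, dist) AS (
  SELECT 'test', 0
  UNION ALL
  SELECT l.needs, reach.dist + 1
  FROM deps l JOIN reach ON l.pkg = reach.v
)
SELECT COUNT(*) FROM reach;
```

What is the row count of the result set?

4

Base: (test, dist=0).
Iteration 1: edges from {test} -> (release, dist=1).
Iteration 2: edges from {release} -> (build, dist=2), (index, dist=2).
Iteration 3: no outgoing edges from {build,index}; recursion stops.
Total rows emitted: 4.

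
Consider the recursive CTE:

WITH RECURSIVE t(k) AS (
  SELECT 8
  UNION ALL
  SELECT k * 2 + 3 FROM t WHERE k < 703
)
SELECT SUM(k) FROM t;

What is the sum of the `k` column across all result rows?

2781

Base: k=8.
Iteration 1: 8 < 703 holds -> k = 8 * 2 + 3 = 19.
Iteration 2: 19 < 703 holds -> k = 19 * 2 + 3 = 41.
Iteration 3: 41 < 703 holds -> k = 41 * 2 + 3 = 85.
Iteration 4: 85 < 703 holds -> k = 85 * 2 + 3 = 173.
Iteration 5: 173 < 703 holds -> k = 173 * 2 + 3 = 349.
Iteration 6: 349 < 703 holds -> k = 349 * 2 + 3 = 701.
Iteration 7: 701 < 703 holds -> k = 701 * 2 + 3 = 1405.
Iteration 8: 1405 < 703 fails; recursion stops.
SUM(k) = 8 + 19 + 41 + 85 + 173 + 349 + 701 + 1405 = 2781.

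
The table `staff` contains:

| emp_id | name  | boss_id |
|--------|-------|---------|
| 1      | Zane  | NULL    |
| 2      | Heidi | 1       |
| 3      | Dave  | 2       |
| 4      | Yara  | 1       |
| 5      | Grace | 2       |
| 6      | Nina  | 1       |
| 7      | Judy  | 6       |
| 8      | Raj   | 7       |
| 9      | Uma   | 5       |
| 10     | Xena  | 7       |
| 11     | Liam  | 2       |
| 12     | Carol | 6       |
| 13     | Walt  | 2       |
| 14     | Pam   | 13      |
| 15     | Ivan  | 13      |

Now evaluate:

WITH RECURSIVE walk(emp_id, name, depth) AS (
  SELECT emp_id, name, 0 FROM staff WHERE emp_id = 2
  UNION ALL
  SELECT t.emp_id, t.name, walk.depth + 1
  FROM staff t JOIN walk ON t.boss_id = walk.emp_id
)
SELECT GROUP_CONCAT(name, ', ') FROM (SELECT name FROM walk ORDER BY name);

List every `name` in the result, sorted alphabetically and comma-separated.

Dave, Grace, Heidi, Ivan, Liam, Pam, Uma, Walt

Base: emp_id=2 (Heidi) at depth 0.
Iteration 1: rows with boss_id in {2} -> Dave (id 3, depth 1), Grace (id 5, depth 1), Liam (id 11, depth 1), Walt (id 13, depth 1).
Iteration 2: rows with boss_id in {3,5,11,13} -> Uma (id 9, depth 2), Pam (id 14, depth 2), Ivan (id 15, depth 2).
Iteration 3: no rows with boss_id in {9,14,15}; recursion stops.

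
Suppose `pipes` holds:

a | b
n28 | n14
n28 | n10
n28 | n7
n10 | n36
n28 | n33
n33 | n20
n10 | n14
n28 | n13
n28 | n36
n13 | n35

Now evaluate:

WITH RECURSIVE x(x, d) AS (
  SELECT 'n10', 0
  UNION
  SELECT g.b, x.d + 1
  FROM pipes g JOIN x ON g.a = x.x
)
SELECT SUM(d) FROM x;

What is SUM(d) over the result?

Base: (n10, d=0).
Iteration 1: edges from {n10} -> (n14, d=1), (n36, d=1).
Iteration 2: no outgoing edges from {n14,n36}; recursion stops.
SUM(d) = 0 + 1 + 1 = 2.

2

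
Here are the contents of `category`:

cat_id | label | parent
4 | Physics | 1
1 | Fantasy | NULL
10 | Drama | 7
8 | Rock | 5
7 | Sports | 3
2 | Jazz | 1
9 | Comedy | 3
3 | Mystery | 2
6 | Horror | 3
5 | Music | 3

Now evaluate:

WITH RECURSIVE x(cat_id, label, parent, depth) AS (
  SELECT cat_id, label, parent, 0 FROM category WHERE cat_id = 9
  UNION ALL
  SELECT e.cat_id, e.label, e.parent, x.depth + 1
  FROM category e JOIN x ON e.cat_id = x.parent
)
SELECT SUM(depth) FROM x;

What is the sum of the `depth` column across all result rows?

6

Base: cat_id=9 (Comedy), parent=3, depth 0.
Iteration 1: join on cat_id=3 -> Mystery (id 3, parent=2, depth 1).
Iteration 2: join on cat_id=2 -> Jazz (id 2, parent=1, depth 2).
Iteration 3: join on cat_id=1 -> Fantasy (id 1, parent=NULL, depth 3).
Iteration 4: parent is NULL; no match; recursion stops.
SUM(depth) = 0 + 1 + 2 + 3 = 6.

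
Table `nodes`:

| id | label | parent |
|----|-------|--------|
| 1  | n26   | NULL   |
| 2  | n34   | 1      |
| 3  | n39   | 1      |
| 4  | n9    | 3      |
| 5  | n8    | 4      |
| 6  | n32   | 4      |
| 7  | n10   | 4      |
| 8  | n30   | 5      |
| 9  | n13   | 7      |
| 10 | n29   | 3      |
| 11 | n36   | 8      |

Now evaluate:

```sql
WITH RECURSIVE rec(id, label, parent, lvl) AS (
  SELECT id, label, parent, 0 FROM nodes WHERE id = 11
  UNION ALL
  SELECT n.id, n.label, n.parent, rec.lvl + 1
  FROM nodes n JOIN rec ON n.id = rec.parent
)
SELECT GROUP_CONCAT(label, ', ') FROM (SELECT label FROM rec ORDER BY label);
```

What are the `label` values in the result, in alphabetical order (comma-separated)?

n26, n30, n36, n39, n8, n9

Base: id=11 (n36), parent=8, lvl 0.
Iteration 1: join on id=8 -> n30 (id 8, parent=5, lvl 1).
Iteration 2: join on id=5 -> n8 (id 5, parent=4, lvl 2).
Iteration 3: join on id=4 -> n9 (id 4, parent=3, lvl 3).
Iteration 4: join on id=3 -> n39 (id 3, parent=1, lvl 4).
Iteration 5: join on id=1 -> n26 (id 1, parent=NULL, lvl 5).
Iteration 6: parent is NULL; no match; recursion stops.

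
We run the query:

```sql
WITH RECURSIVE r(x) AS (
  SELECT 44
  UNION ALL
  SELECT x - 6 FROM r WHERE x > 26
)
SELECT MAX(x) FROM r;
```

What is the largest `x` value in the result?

Base: x=44.
Iteration 1: 44 > 26 holds -> x = 44 - 6 = 38.
Iteration 2: 38 > 26 holds -> x = 38 - 6 = 32.
Iteration 3: 32 > 26 holds -> x = 32 - 6 = 26.
Iteration 4: 26 > 26 fails; recursion stops.
x values: 44, 38, 32, 26; the maximum is 44.

44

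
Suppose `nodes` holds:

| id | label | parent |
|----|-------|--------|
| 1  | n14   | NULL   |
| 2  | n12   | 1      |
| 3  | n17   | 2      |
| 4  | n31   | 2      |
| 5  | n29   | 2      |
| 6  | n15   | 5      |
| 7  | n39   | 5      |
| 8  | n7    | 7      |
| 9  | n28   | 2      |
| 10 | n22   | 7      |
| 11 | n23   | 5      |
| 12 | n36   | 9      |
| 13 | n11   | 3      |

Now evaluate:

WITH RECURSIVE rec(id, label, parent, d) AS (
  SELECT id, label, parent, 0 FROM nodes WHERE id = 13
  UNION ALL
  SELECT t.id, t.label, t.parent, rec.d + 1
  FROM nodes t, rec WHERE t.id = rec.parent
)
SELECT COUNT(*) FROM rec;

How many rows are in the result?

4

Base: id=13 (n11), parent=3, d 0.
Iteration 1: join on id=3 -> n17 (id 3, parent=2, d 1).
Iteration 2: join on id=2 -> n12 (id 2, parent=1, d 2).
Iteration 3: join on id=1 -> n14 (id 1, parent=NULL, d 3).
Iteration 4: parent is NULL; no match; recursion stops.
Total rows emitted: 4.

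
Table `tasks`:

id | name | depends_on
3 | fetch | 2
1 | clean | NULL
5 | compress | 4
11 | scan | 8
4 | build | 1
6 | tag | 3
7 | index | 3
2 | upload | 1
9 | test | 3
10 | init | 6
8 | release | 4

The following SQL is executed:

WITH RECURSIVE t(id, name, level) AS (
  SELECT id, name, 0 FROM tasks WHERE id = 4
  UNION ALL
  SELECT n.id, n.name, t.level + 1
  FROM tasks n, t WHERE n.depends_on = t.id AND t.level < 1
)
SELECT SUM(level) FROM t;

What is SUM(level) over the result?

Base: id=4 (build) at level 0.
Iteration 1: rows with depends_on in {4} -> compress (id 5, level 1), release (id 8, level 1).
Iteration 2: level < 1 fails for all current rows; recursion stops.
SUM(level) = 0 + 1 + 1 = 2.

2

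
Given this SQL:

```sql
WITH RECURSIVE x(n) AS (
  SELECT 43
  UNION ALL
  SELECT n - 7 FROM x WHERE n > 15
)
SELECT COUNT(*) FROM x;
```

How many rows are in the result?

Base: n=43.
Iteration 1: 43 > 15 holds -> n = 43 - 7 = 36.
Iteration 2: 36 > 15 holds -> n = 36 - 7 = 29.
Iteration 3: 29 > 15 holds -> n = 29 - 7 = 22.
Iteration 4: 22 > 15 holds -> n = 22 - 7 = 15.
Iteration 5: 15 > 15 fails; recursion stops.
Total rows emitted: 5.

5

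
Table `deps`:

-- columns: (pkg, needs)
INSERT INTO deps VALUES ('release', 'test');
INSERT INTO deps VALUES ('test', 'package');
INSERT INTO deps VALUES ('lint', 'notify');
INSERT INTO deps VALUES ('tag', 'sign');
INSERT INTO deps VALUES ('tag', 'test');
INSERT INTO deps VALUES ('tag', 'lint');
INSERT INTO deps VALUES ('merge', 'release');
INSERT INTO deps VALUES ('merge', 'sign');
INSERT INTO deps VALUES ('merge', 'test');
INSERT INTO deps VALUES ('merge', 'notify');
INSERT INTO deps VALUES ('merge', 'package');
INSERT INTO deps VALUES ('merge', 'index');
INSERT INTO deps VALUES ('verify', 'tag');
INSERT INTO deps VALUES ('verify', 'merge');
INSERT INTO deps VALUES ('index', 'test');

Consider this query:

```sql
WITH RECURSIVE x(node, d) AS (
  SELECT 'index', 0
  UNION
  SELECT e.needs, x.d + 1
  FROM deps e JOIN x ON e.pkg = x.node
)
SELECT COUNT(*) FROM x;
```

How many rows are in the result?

Base: (index, d=0).
Iteration 1: edges from {index} -> (test, d=1).
Iteration 2: edges from {test} -> (package, d=2).
Iteration 3: no outgoing edges from {package}; recursion stops.
Total rows emitted: 3.

3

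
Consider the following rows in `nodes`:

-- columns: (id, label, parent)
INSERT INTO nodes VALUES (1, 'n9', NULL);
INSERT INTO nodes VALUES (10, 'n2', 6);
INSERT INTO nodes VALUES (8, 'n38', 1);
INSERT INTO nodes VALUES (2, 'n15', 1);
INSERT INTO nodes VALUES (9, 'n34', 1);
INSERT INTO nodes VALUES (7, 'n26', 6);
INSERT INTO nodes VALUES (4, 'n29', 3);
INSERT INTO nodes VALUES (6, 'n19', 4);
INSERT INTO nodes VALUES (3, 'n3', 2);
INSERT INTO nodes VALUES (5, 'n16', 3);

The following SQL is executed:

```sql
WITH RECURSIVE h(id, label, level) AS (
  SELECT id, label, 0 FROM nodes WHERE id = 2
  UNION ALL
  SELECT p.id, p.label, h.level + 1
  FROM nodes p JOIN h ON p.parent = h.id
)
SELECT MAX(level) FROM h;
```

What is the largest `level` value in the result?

Base: id=2 (n15) at level 0.
Iteration 1: rows with parent in {2} -> n3 (id 3, level 1).
Iteration 2: rows with parent in {3} -> n29 (id 4, level 2), n16 (id 5, level 2).
Iteration 3: rows with parent in {4,5} -> n19 (id 6, level 3).
Iteration 4: rows with parent in {6} -> n26 (id 7, level 4), n2 (id 10, level 4).
Iteration 5: no rows with parent in {7,10}; recursion stops.
level values: 0, 1, 2, 2, 3, 4, 4; the maximum is 4.

4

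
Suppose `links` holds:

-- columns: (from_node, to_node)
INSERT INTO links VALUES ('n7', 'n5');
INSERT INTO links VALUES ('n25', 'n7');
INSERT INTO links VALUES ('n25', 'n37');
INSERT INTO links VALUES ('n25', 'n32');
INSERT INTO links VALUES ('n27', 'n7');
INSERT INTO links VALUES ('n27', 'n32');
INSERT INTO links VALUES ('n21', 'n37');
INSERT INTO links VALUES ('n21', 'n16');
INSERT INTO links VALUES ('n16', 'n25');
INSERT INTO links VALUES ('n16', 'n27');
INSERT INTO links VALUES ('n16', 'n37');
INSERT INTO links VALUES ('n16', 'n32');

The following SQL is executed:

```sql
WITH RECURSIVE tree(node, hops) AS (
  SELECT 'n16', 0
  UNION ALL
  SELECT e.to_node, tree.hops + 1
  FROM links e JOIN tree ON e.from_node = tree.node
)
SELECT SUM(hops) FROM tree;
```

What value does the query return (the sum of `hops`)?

20

Base: (n16, hops=0).
Iteration 1: edges from {n16} -> (n25, hops=1), (n27, hops=1), (n32, hops=1), (n37, hops=1).
Iteration 2: edges from {n25,n27,n32,n37} -> (n32, hops=2) x2, (n37, hops=2), (n7, hops=2) x2. [UNION ALL keeps all 5 new rows, including repeats]
Iteration 3: edges from {n32,n37,n7} -> (n5, hops=3) x2. [UNION ALL keeps all 2 new rows, including repeats]
Iteration 4: no outgoing edges from {n5}; recursion stops.
SUM(hops) = 0 + 1 + 1 + 1 + 1 + 2 + 2 + 2 + 2 + 2 + 3 + 3 = 20.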